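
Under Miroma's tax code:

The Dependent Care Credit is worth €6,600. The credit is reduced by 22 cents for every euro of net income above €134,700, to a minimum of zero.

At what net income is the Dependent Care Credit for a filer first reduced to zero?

The credit falls by 22% of each euro above €134,700, so it reaches zero when the excess is €6,600 / 22% = €30,000: income = €134,700 + €30,000 = €164,700.

€164,700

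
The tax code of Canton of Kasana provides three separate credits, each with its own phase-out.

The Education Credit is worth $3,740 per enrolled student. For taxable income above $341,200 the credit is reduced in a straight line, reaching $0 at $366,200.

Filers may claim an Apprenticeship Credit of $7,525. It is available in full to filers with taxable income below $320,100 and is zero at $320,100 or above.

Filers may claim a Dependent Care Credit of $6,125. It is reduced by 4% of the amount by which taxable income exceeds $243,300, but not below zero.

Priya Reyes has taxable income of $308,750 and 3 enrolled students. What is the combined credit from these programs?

$22,252

Education Credit: base = 3 × $3,740 = $11,220. $308,750 is at or below the $341,200 threshold, so the full $11,220 applies.
Apprenticeship Credit: $308,750 is below the $320,100 cutoff, so the full $7,525 applies.
Dependent Care Credit: 4% of the $65,450 excess over $243,300 is $2,618; credit = $6,125 − $2,618 = $3,507.
Total: $11,220 + $7,525 + $3,507 = $22,252.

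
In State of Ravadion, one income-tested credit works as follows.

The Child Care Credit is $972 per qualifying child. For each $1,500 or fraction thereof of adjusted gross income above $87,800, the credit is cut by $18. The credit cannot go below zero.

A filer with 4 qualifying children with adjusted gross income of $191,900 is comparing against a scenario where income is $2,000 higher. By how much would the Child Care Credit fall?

$18

At $191,900 — base = 4 × $972 = $3,888. income exceeds $87,800 by $104,100, which is 70 full-or-partial $1,500 increments; reduction = 70 × $18 = $1,260, leaving $2,628.
At $193,900 — base = 4 × $972 = $3,888. income exceeds $87,800 by $106,100, which is 71 full-or-partial $1,500 increments; reduction = 71 × $18 = $1,278, leaving $2,610.
Lost: $2,628 − $2,610 = $18.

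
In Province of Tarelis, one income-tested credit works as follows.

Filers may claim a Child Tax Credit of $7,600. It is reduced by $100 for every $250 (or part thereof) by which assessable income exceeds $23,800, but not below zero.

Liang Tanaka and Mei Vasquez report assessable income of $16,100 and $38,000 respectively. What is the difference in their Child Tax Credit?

Liang ($16,100): Child Tax Credit: $16,100 is at or below the $23,800 threshold, so the full $7,600 applies.
Mei ($38,000): Child Tax Credit: income exceeds $23,800 by $14,200, which is 57 full-or-partial $250 increments; reduction = 57 × $100 = $5,700, leaving $1,900.
Difference: |$7,600 − $1,900| = $5,700.

$5,700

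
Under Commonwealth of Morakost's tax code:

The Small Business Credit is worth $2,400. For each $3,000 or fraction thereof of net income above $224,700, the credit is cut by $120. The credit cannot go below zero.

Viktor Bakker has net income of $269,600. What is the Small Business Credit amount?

Small Business Credit: income exceeds $224,700 by $44,900, which is 15 full-or-partial $3,000 increments; reduction = 15 × $120 = $1,800, leaving $600.

$600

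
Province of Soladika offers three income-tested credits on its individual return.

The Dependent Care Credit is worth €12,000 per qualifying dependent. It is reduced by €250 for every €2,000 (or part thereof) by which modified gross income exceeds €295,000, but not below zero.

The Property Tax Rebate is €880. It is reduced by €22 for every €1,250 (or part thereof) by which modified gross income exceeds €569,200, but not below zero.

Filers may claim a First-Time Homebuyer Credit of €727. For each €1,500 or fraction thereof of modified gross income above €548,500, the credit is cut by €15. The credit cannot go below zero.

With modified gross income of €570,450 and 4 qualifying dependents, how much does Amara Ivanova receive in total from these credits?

€14,860

Dependent Care Credit: base = 4 × €12,000 = €48,000. income exceeds €295,000 by €275,450, which is 138 full-or-partial €2,000 increments; reduction = 138 × €250 = €34,500, leaving €13,500.
Property Tax Rebate: income exceeds €569,200 by €1,250, which is 1 full-or-partial €1,250 increment; reduction = 1 × €22 = €22, leaving €858.
First-Time Homebuyer Credit: income exceeds €548,500 by €21,950, which is 15 full-or-partial €1,500 increments; reduction = 15 × €15 = €225, leaving €502.
Total: €13,500 + €858 + €502 = €14,860.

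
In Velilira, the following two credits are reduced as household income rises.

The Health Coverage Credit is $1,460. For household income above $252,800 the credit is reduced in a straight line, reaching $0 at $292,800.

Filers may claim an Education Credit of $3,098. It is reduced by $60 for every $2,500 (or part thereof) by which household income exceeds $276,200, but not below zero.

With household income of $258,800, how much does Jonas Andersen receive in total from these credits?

Health Coverage Credit: $258,800 is $6,000 into a $40,000 phase-out range, leaving 34,000/40,000 of the credit: $1,460 × 34,000/40,000 = $1,241.
Education Credit: $258,800 is at or below the $276,200 threshold, so the full $3,098 applies.
Total: $1,241 + $3,098 = $4,339.

$4,339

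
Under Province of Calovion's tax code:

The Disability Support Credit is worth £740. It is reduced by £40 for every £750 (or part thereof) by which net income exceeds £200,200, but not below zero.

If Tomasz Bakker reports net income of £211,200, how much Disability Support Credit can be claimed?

Disability Support Credit: income exceeds £200,200 by £11,000, which is 15 full-or-partial £750 increments; reduction = 15 × £40 = £600, leaving £140.

£140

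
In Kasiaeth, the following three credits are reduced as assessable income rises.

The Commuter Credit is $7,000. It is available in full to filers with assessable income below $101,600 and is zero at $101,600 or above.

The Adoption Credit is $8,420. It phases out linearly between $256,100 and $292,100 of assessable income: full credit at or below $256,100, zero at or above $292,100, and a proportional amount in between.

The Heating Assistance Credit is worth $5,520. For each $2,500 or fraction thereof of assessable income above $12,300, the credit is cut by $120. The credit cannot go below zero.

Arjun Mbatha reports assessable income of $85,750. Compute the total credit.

$17,340

Commuter Credit: $85,750 is below the $101,600 cutoff, so the full $7,000 applies.
Adoption Credit: $85,750 is at or below the $256,100 threshold, so the full $8,420 applies.
Heating Assistance Credit: income exceeds $12,300 by $73,450, which is 30 full-or-partial $2,500 increments; reduction = 30 × $120 = $3,600, leaving $1,920.
Total: $7,000 + $8,420 + $1,920 = $17,340.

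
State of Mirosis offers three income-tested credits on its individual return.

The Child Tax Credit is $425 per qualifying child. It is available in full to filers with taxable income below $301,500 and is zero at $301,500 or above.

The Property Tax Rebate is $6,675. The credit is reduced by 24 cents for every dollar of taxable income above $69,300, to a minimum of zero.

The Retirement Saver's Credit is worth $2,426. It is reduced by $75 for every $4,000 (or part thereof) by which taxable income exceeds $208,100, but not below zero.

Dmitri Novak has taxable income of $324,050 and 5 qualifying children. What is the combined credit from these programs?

Child Tax Credit: base = 5 × $425 = $2,125. $324,050 meets or exceeds the $301,500 cutoff, so the credit is $0.
Property Tax Rebate: 24% of the $254,750 excess over $69,300 is $61,140 ≥ base, so the credit is $0.
Retirement Saver's Credit: income exceeds $208,100 by $115,950, which is 29 full-or-partial $4,000 increments; reduction = 29 × $75 = $2,175, leaving $251.
Total: $0 + $0 + $251 = $251.

$251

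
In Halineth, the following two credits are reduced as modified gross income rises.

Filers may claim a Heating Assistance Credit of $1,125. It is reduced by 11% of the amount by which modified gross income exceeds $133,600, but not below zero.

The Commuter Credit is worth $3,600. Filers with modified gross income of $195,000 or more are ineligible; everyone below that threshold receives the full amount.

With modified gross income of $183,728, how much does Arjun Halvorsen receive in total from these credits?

Heating Assistance Credit: 11% of the $50,128 excess over $133,600 is $5,514.08 ≥ base, so the credit is $0.
Commuter Credit: $183,728 is below the $195,000 cutoff, so the full $3,600 applies.
Total: $0 + $3,600 = $3,600.

$3,600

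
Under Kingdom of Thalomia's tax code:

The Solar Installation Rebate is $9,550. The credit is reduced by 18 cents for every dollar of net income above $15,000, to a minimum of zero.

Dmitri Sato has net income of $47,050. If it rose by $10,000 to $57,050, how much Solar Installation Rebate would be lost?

At $47,050 — 18% of the $32,050 excess over $15,000 is $5,769; credit = $9,550 − $5,769 = $3,781.
At $57,050 — 18% of the $42,050 excess over $15,000 is $7,569; credit = $9,550 − $7,569 = $1,981.
Lost: $3,781 − $1,981 = $1,800.

$1,800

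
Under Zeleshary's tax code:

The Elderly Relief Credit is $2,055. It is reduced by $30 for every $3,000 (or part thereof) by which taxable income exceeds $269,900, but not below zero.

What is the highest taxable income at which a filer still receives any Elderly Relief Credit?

After 68 increments the reduction is 68 × $30 = $2,040, leaving $15; one more increment wipes it out. Increment 68 ends at excess 68 × $3,000 = $204,000, so the highest qualifying income is $269,900 + $204,000 = $473,900.

$473,900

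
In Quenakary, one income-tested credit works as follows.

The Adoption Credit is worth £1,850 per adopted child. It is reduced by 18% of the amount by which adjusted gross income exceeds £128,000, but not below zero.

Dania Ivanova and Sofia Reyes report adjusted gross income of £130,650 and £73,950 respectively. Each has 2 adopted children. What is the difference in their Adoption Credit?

£477

Dania (£130,650): Adoption Credit: base = 2 × £1,850 = £3,700. 18% of the £2,650 excess over £128,000 is £477; credit = £3,700 − £477 = £3,223.
Sofia (£73,950): Adoption Credit: base = 2 × £1,850 = £3,700. £73,950 is at or below the £128,000 threshold, so the full £3,700 applies.
Difference: |£3,223 − £3,700| = £477.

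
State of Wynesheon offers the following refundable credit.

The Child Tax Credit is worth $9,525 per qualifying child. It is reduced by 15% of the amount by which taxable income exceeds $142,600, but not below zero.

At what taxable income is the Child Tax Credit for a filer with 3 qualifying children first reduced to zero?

Full credit = 3 × $9,525 = $28,575.
The credit falls by 15% of each dollar above $142,600, so it reaches zero when the excess is $28,575 / 15% = $190,500: income = $142,600 + $190,500 = $333,100.

$333,100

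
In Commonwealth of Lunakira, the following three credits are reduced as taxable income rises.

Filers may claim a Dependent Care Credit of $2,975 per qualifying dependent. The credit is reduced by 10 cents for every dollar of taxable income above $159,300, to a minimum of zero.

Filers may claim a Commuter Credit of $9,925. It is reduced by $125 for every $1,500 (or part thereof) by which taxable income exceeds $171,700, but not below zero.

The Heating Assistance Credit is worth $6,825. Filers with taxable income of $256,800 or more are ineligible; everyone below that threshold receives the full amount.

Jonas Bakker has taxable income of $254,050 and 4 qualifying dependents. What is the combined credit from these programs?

Dependent Care Credit: base = 4 × $2,975 = $11,900. 10% of the $94,750 excess over $159,300 is $9,475; credit = $11,900 − $9,475 = $2,425.
Commuter Credit: income exceeds $171,700 by $82,350, which is 55 full-or-partial $1,500 increments; reduction = 55 × $125 = $6,875, leaving $3,050.
Heating Assistance Credit: $254,050 is below the $256,800 cutoff, so the full $6,825 applies.
Total: $2,425 + $3,050 + $6,825 = $12,300.

$12,300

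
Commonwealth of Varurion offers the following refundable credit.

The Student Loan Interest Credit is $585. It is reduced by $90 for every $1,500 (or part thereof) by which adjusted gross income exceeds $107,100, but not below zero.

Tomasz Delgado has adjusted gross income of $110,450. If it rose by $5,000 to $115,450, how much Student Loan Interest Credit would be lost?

$270

At $110,450 — income exceeds $107,100 by $3,350, which is 3 full-or-partial $1,500 increments; reduction = 3 × $90 = $270, leaving $315.
At $115,450 — income exceeds $107,100 by $8,350, which is 6 full-or-partial $1,500 increments; reduction = 6 × $90 = $540, leaving $45.
Lost: $315 − $45 = $270.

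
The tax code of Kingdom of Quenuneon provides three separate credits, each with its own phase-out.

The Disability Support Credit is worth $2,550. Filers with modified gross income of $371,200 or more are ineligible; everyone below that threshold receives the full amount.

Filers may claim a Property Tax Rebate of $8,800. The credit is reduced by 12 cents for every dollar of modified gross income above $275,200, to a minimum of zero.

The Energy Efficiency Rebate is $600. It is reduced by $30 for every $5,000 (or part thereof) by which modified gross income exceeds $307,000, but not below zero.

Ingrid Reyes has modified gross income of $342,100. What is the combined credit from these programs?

$3,682

Disability Support Credit: $342,100 is below the $371,200 cutoff, so the full $2,550 applies.
Property Tax Rebate: 12% of the $66,900 excess over $275,200 is $8,028; credit = $8,800 − $8,028 = $772.
Energy Efficiency Rebate: income exceeds $307,000 by $35,100, which is 8 full-or-partial $5,000 increments; reduction = 8 × $30 = $240, leaving $360.
Total: $2,550 + $772 + $360 = $3,682.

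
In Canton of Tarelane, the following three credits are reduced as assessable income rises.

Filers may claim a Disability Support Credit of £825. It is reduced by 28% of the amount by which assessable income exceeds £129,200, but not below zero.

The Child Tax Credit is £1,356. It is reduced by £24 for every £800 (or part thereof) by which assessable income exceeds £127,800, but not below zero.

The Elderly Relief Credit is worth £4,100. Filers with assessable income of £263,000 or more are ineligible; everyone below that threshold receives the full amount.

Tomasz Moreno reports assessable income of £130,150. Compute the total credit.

£5,943

Disability Support Credit: 28% of the £950 excess over £129,200 is £266; credit = £825 − £266 = £559.
Child Tax Credit: income exceeds £127,800 by £2,350, which is 3 full-or-partial £800 increments; reduction = 3 × £24 = £72, leaving £1,284.
Elderly Relief Credit: £130,150 is below the £263,000 cutoff, so the full £4,100 applies.
Total: £559 + £1,284 + £4,100 = £5,943.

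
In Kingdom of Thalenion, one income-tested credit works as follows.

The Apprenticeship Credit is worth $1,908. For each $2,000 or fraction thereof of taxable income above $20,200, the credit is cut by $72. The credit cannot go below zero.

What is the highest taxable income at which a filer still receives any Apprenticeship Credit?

After 26 increments the reduction is 26 × $72 = $1,872, leaving $36; one more increment wipes it out. Increment 26 ends at excess 26 × $2,000 = $52,000, so the highest qualifying income is $20,200 + $52,000 = $72,200.

$72,200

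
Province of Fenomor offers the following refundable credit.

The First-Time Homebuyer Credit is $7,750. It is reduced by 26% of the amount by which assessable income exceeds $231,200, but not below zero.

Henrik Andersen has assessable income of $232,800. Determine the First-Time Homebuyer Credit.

First-Time Homebuyer Credit: 26% of the $1,600 excess over $231,200 is $416; credit = $7,750 − $416 = $7,334.

$7,334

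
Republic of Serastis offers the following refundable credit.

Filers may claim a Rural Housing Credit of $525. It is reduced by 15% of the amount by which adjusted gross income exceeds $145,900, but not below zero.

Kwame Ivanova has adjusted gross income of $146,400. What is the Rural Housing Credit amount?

Rural Housing Credit: 15% of the $500 excess over $145,900 is $75; credit = $525 − $75 = $450.

$450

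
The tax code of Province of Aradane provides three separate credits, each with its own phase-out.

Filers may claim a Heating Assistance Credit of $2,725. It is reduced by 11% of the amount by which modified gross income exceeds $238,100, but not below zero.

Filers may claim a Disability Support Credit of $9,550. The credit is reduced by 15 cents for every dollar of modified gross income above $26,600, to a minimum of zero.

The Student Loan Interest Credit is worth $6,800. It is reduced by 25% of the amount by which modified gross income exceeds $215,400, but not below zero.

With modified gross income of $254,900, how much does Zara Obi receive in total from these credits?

$877

Heating Assistance Credit: 11% of the $16,800 excess over $238,100 is $1,848; credit = $2,725 − $1,848 = $877.
Disability Support Credit: 15% of the $228,300 excess over $26,600 is $34,245 ≥ base, so the credit is $0.
Student Loan Interest Credit: 25% of the $39,500 excess over $215,400 is $9,875 ≥ base, so the credit is $0.
Total: $877 + $0 + $0 = $877.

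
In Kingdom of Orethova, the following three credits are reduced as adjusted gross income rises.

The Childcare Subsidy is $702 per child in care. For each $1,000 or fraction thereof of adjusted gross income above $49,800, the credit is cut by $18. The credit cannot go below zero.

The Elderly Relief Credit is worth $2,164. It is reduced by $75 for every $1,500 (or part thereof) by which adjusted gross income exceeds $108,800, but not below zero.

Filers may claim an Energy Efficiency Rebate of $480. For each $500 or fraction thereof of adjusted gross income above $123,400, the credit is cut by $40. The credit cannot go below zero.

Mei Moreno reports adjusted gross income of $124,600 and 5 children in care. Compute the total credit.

Childcare Subsidy: base = 5 × $702 = $3,510. income exceeds $49,800 by $74,800, which is 75 full-or-partial $1,000 increments; reduction = 75 × $18 = $1,350, leaving $2,160.
Elderly Relief Credit: income exceeds $108,800 by $15,800, which is 11 full-or-partial $1,500 increments; reduction = 11 × $75 = $825, leaving $1,339.
Energy Efficiency Rebate: income exceeds $123,400 by $1,200, which is 3 full-or-partial $500 increments; reduction = 3 × $40 = $120, leaving $360.
Total: $2,160 + $1,339 + $360 = $3,859.

$3,859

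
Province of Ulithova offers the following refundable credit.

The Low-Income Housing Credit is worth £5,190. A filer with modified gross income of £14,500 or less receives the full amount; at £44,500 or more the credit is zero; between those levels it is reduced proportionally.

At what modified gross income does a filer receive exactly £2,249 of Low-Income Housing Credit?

£31,500

£2,249 is 2,249/5,190 of the full £5,190, so 2,941/5,190 of the £30,000 range has been used: income = £14,500 + £30,000 × 2,941/5,190 = £31,500.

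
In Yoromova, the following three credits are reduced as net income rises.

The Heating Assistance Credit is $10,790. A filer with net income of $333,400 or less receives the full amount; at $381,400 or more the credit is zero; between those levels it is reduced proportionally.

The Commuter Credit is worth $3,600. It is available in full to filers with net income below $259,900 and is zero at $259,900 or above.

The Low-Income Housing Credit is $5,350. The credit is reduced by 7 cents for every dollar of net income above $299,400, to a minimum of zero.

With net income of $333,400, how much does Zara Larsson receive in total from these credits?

$13,760

Heating Assistance Credit: $333,400 is at or below the $333,400 threshold, so the full $10,790 applies.
Commuter Credit: $333,400 meets or exceeds the $259,900 cutoff, so the credit is $0.
Low-Income Housing Credit: 7% of the $34,000 excess over $299,400 is $2,380; credit = $5,350 − $2,380 = $2,970.
Total: $10,790 + $0 + $2,970 = $13,760.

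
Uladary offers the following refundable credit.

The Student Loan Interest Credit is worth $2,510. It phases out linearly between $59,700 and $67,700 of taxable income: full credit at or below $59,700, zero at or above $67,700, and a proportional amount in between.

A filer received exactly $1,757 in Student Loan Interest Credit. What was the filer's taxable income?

$62,100

$1,757 is 1,757/2,510 of the full $2,510, so 753/2,510 of the $8,000 range has been used: income = $59,700 + $8,000 × 753/2,510 = $62,100.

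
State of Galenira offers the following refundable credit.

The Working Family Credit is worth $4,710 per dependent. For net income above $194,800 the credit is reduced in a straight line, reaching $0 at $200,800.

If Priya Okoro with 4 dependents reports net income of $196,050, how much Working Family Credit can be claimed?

Working Family Credit: base = 4 × $4,710 = $18,840. $196,050 is $1,250 into a $6,000 phase-out range, leaving 4,750/6,000 of the credit: $18,840 × 4,750/6,000 = $14,915.

$14,915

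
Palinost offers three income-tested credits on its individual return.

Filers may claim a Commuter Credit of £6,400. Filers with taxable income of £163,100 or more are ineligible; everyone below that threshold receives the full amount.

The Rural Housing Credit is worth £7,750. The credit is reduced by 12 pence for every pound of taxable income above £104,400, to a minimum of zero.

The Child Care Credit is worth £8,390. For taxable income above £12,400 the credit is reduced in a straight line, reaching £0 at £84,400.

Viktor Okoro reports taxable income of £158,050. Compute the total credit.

Commuter Credit: £158,050 is below the £163,100 cutoff, so the full £6,400 applies.
Rural Housing Credit: 12% of the £53,650 excess over £104,400 is £6,438; credit = £7,750 − £6,438 = £1,312.
Child Care Credit: £158,050 is at or above £84,400, so the credit is £0.
Total: £6,400 + £1,312 + £0 = £7,712.

£7,712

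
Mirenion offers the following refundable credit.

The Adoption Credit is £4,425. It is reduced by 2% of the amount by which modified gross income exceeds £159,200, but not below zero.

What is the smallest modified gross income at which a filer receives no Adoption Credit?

The credit falls by 2% of each pound above £159,200, so it reaches zero when the excess is £4,425 / 2% = £221,250: income = £159,200 + £221,250 = £380,450.

£380,450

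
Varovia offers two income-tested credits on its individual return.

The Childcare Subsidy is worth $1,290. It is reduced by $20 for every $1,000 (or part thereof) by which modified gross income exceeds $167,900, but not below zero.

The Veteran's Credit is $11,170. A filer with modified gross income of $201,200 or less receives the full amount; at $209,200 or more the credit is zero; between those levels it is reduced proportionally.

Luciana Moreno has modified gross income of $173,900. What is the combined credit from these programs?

$12,340

Childcare Subsidy: income exceeds $167,900 by $6,000, which is 6 full-or-partial $1,000 increments; reduction = 6 × $20 = $120, leaving $1,170.
Veteran's Credit: $173,900 is at or below the $201,200 threshold, so the full $11,170 applies.
Total: $1,170 + $11,170 = $12,340.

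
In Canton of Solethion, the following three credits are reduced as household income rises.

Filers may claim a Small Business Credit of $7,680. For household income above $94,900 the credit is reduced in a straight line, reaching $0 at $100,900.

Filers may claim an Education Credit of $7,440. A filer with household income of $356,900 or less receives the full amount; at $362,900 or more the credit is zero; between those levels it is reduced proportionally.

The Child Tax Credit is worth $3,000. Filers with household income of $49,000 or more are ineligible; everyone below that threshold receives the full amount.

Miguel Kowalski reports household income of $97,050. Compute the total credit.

$12,368

Small Business Credit: $97,050 is $2,150 into a $6,000 phase-out range, leaving 3,850/6,000 of the credit: $7,680 × 3,850/6,000 = $4,928.
Education Credit: $97,050 is at or below the $356,900 threshold, so the full $7,440 applies.
Child Tax Credit: $97,050 meets or exceeds the $49,000 cutoff, so the credit is $0.
Total: $4,928 + $7,440 + $0 = $12,368.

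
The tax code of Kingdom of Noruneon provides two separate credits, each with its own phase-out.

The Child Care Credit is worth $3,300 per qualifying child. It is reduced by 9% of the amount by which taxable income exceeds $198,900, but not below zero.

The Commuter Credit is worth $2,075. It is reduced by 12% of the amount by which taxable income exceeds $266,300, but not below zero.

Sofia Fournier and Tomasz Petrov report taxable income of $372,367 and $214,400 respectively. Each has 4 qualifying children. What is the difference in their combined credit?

Sofia ($372,367): Child Care Credit: base = 4 × $3,300 = $13,200. 9% of the $173,467 excess over $198,900 is $15,612.03 ≥ base, so the credit is $0. Commuter Credit: 12% of the $106,067 excess over $266,300 is $12,728.04 ≥ base, so the credit is $0. total $0 + $0 = $0
Tomasz ($214,400): Child Care Credit: base = 4 × $3,300 = $13,200. 9% of the $15,500 excess over $198,900 is $1,395; credit = $13,200 − $1,395 = $11,805. Commuter Credit: $214,400 is at or below the $266,300 threshold, so the full $2,075 applies. total $11,805 + $2,075 = $13,880
Difference: |$0 − $13,880| = $13,880.

$13,880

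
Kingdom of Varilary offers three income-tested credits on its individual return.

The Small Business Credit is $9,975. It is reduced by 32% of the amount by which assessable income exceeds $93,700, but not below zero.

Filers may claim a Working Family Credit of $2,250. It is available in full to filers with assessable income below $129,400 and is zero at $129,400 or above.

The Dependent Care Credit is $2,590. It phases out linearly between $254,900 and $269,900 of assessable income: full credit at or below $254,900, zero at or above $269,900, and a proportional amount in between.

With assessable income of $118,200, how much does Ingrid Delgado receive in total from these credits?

$6,975

Small Business Credit: 32% of the $24,500 excess over $93,700 is $7,840; credit = $9,975 − $7,840 = $2,135.
Working Family Credit: $118,200 is below the $129,400 cutoff, so the full $2,250 applies.
Dependent Care Credit: $118,200 is at or below the $254,900 threshold, so the full $2,590 applies.
Total: $2,135 + $2,250 + $2,590 = $6,975.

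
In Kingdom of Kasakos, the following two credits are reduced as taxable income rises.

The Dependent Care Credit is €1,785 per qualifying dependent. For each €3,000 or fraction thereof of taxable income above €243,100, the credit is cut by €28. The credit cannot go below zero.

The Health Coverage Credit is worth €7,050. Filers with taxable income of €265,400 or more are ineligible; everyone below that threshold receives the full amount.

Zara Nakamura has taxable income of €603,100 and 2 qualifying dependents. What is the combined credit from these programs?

Dependent Care Credit: base = 2 × €1,785 = €3,570. income exceeds €243,100 by €360,000, which is 120 full-or-partial €3,000 increments; reduction = 120 × €28 = €3,360, leaving €210.
Health Coverage Credit: €603,100 meets or exceeds the €265,400 cutoff, so the credit is €0.
Total: €210 + €0 = €210.

€210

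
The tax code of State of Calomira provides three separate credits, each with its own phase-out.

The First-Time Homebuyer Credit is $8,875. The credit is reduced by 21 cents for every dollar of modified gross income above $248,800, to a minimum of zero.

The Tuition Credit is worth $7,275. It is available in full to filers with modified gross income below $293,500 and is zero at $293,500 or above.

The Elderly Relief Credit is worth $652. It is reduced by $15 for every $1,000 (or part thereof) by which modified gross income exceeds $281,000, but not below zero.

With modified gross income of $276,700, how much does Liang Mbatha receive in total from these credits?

First-Time Homebuyer Credit: 21% of the $27,900 excess over $248,800 is $5,859; credit = $8,875 − $5,859 = $3,016.
Tuition Credit: $276,700 is below the $293,500 cutoff, so the full $7,275 applies.
Elderly Relief Credit: $276,700 is at or below the $281,000 threshold, so the full $652 applies.
Total: $3,016 + $7,275 + $652 = $10,943.

$10,943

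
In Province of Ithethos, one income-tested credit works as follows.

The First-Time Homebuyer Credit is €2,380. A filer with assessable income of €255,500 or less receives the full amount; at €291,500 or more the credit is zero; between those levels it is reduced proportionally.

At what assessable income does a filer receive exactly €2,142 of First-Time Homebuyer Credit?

€259,100

€2,142 is 2,142/2,380 of the full €2,380, so 238/2,380 of the €36,000 range has been used: income = €255,500 + €36,000 × 238/2,380 = €259,100.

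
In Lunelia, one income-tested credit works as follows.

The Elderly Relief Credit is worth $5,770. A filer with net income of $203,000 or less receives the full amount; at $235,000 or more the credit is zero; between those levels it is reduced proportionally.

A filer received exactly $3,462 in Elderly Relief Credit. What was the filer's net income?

$215,800

$3,462 is 3,462/5,770 of the full $5,770, so 2,308/5,770 of the $32,000 range has been used: income = $203,000 + $32,000 × 2,308/5,770 = $215,800.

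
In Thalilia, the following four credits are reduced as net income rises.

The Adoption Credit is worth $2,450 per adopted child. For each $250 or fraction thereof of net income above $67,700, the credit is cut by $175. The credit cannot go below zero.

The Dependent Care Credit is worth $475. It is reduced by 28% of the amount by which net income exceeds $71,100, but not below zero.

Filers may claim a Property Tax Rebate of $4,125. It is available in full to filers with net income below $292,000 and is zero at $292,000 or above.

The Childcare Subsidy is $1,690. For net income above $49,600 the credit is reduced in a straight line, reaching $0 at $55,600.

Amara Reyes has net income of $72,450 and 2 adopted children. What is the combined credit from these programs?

$5,797

Adoption Credit: base = 2 × $2,450 = $4,900. income exceeds $67,700 by $4,750, which is 19 full-or-partial $250 increments; reduction = 19 × $175 = $3,325, leaving $1,575.
Dependent Care Credit: 28% of the $1,350 excess over $71,100 is $378; credit = $475 − $378 = $97.
Property Tax Rebate: $72,450 is below the $292,000 cutoff, so the full $4,125 applies.
Childcare Subsidy: $72,450 is at or above $55,600, so the credit is $0.
Total: $1,575 + $97 + $4,125 + $0 = $5,797.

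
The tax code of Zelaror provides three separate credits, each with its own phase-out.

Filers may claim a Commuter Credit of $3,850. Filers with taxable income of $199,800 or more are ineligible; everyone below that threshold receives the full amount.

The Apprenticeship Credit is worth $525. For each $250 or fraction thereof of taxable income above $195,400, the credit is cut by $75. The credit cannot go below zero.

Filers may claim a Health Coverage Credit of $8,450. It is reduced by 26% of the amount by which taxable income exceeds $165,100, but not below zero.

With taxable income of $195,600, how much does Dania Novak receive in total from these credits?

Commuter Credit: $195,600 is below the $199,800 cutoff, so the full $3,850 applies.
Apprenticeship Credit: income exceeds $195,400 by $200, which is 1 full-or-partial $250 increment; reduction = 1 × $75 = $75, leaving $450.
Health Coverage Credit: 26% of the $30,500 excess over $165,100 is $7,930; credit = $8,450 − $7,930 = $520.
Total: $3,850 + $450 + $520 = $4,820.

$4,820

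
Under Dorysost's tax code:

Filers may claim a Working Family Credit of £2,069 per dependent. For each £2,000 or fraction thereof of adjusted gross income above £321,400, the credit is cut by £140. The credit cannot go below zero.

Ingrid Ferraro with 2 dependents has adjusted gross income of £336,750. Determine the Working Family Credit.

£3,018

Working Family Credit: base = 2 × £2,069 = £4,138. income exceeds £321,400 by £15,350, which is 8 full-or-partial £2,000 increments; reduction = 8 × £140 = £1,120, leaving £3,018.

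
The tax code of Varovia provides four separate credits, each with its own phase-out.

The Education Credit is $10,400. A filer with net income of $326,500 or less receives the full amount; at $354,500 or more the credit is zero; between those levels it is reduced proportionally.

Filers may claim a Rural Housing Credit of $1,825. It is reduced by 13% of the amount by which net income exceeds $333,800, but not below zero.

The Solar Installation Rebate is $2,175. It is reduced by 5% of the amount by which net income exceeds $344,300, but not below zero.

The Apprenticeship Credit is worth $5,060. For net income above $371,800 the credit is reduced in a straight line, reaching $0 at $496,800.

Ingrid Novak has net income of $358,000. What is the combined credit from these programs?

Education Credit: $358,000 is at or above $354,500, so the credit is $0.
Rural Housing Credit: 13% of the $24,200 excess over $333,800 is $3,146 ≥ base, so the credit is $0.
Solar Installation Rebate: 5% of the $13,700 excess over $344,300 is $685; credit = $2,175 − $685 = $1,490.
Apprenticeship Credit: $358,000 is at or below the $371,800 threshold, so the full $5,060 applies.
Total: $0 + $0 + $1,490 + $5,060 = $6,550.

$6,550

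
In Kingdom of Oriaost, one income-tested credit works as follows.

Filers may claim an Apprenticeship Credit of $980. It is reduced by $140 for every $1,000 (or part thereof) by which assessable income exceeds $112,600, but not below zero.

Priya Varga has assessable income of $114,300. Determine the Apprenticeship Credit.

Apprenticeship Credit: income exceeds $112,600 by $1,700, which is 2 full-or-partial $1,000 increments; reduction = 2 × $140 = $280, leaving $700.

$700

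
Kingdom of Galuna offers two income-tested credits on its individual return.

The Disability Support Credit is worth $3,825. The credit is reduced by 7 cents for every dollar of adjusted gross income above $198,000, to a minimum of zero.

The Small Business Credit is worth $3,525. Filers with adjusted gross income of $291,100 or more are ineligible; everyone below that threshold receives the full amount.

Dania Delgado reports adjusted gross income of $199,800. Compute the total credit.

$7,224

Disability Support Credit: 7% of the $1,800 excess over $198,000 is $126; credit = $3,825 − $126 = $3,699.
Small Business Credit: $199,800 is below the $291,100 cutoff, so the full $3,525 applies.
Total: $3,699 + $3,525 = $7,224.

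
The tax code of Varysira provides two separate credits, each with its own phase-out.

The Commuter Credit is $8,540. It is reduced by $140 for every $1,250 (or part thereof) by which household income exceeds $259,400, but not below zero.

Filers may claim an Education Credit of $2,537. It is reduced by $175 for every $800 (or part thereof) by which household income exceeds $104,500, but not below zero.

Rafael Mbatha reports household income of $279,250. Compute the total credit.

Commuter Credit: income exceeds $259,400 by $19,850, which is 16 full-or-partial $1,250 increments; reduction = 16 × $140 = $2,240, leaving $6,300.
Education Credit: income exceeds $104,500 by $174,750 → 219 increments × $175 = $38,325 ≥ base, so the credit is $0.
Total: $6,300 + $0 = $6,300.

$6,300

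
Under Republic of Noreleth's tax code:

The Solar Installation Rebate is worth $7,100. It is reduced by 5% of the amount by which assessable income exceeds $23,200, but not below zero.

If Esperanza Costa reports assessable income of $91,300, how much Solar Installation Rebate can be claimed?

Solar Installation Rebate: 5% of the $68,100 excess over $23,200 is $3,405; credit = $7,100 − $3,405 = $3,695.

$3,695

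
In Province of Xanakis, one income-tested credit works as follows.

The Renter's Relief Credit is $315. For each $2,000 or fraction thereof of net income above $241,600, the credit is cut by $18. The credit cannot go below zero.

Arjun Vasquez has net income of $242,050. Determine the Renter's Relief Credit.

$297

Renter's Relief Credit: income exceeds $241,600 by $450, which is 1 full-or-partial $2,000 increment; reduction = 1 × $18 = $18, leaving $297.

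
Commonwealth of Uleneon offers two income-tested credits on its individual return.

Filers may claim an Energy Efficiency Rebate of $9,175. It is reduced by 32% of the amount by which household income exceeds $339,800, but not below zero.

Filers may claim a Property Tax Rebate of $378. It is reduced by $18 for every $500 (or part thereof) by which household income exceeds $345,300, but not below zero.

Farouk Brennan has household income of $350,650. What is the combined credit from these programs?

Energy Efficiency Rebate: 32% of the $10,850 excess over $339,800 is $3,472; credit = $9,175 − $3,472 = $5,703.
Property Tax Rebate: income exceeds $345,300 by $5,350, which is 11 full-or-partial $500 increments; reduction = 11 × $18 = $198, leaving $180.
Total: $5,703 + $180 = $5,883.

$5,883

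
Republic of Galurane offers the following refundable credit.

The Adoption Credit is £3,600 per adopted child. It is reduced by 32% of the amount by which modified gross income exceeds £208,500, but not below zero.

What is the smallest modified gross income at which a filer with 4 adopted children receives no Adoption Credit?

Full credit = 4 × £3,600 = £14,400.
The credit falls by 32% of each pound above £208,500, so it reaches zero when the excess is £14,400 / 32% = £45,000: income = £208,500 + £45,000 = £253,500.

£253,500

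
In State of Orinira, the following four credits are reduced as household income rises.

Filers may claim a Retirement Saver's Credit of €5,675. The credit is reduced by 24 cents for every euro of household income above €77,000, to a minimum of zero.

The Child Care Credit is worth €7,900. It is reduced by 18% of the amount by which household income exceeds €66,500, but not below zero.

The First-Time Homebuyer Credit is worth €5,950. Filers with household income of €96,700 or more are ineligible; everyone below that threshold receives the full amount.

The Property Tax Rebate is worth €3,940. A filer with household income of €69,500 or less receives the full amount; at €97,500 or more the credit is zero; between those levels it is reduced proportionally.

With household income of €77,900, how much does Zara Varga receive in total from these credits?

€20,015

Retirement Saver's Credit: 24% of the €900 excess over €77,000 is €216; credit = €5,675 − €216 = €5,459.
Child Care Credit: 18% of the €11,400 excess over €66,500 is €2,052; credit = €7,900 − €2,052 = €5,848.
First-Time Homebuyer Credit: €77,900 is below the €96,700 cutoff, so the full €5,950 applies.
Property Tax Rebate: €77,900 is €8,400 into a €28,000 phase-out range, leaving 19,600/28,000 of the credit: €3,940 × 19,600/28,000 = €2,758.
Total: €5,459 + €5,848 + €5,950 + €2,758 = €20,015.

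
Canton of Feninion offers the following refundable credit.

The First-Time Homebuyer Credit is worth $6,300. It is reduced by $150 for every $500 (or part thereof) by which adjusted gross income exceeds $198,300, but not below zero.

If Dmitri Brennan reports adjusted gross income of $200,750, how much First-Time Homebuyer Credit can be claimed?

$5,550

First-Time Homebuyer Credit: income exceeds $198,300 by $2,450, which is 5 full-or-partial $500 increments; reduction = 5 × $150 = $750, leaving $5,550.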